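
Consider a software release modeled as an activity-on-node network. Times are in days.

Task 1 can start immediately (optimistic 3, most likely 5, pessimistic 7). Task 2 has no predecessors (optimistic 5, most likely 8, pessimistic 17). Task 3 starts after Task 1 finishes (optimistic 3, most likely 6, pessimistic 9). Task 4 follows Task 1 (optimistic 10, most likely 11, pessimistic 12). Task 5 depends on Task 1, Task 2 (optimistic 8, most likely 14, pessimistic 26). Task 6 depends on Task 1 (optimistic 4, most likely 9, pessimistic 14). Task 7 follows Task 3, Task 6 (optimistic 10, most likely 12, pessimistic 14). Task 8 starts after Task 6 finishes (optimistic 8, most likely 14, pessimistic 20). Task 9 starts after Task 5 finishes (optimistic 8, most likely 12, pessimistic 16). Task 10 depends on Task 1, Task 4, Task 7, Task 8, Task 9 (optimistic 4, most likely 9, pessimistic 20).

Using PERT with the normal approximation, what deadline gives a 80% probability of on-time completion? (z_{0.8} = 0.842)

49.9 days

te_Task 1 = (3 + 4·5 + 7)/6 = 30/6 = 5; σ²_Task 1 = ((7−3)/6)² = 0.444
te_Task 2 = (5 + 4·8 + 17)/6 = 54/6 = 9; σ²_Task 2 = ((17−5)/6)² = 4.000
te_Task 3 = (3 + 4·6 + 9)/6 = 36/6 = 6; σ²_Task 3 = ((9−3)/6)² = 1.000
te_Task 4 = (10 + 4·11 + 12)/6 = 66/6 = 11; σ²_Task 4 = ((12−10)/6)² = 0.111
te_Task 5 = (8 + 4·14 + 26)/6 = 90/6 = 15; σ²_Task 5 = ((26−8)/6)² = 9.000
te_Task 6 = (4 + 4·9 + 14)/6 = 54/6 = 9; σ²_Task 6 = ((14−4)/6)² = 2.778
te_Task 7 = (10 + 4·12 + 14)/6 = 72/6 = 12; σ²_Task 7 = ((14−10)/6)² = 0.444
te_Task 8 = (8 + 4·14 + 20)/6 = 84/6 = 14; σ²_Task 8 = ((20−8)/6)² = 4.000
te_Task 9 = (8 + 4·12 + 16)/6 = 72/6 = 12; σ²_Task 9 = ((16−8)/6)² = 1.778
te_Task 10 = (4 + 4·9 + 20)/6 = 60/6 = 10; σ²_Task 10 = ((20−4)/6)² = 7.111

Forward pass:
ES_Task 1 = 0; EF_Task 1 = 5
ES_Task 2 = 0; EF_Task 2 = 9
ES_Task 3 = 5; EF_Task 3 = 5+6 = 11
ES_Task 4 = 5; EF_Task 4 = 5+11 = 16
ES_Task 5 = max(EF_Task 1=5, EF_Task 2=9) = 9; EF_Task 5 = 9+15 = 24
ES_Task 6 = 5; EF_Task 6 = 5+9 = 14
ES_Task 7 = max(EF_Task 3=11, EF_Task 6=14) = 14; EF_Task 7 = 14+12 = 26
ES_Task 8 = 14; EF_Task 8 = 14+14 = 28
ES_Task 9 = 24; EF_Task 9 = 24+12 = 36
ES_Task 10 = max(EF_Task 1=5, EF_Task 4=16, EF_Task 7=26, EF_Task 8=28, EF_Task 9=36) = 36; EF_Task 10 = 36+10 = 46
Expected project duration μ = 46 days. Critical path: Task 2 → Task 5 → Task 9 → Task 10.

Variance along critical path = 4.000 + 9.000 + 1.778 + 7.111 = 21.889; σ = 4.679 days.
D = μ + z·σ = 46 + 0.842·4.679 = 49.9 days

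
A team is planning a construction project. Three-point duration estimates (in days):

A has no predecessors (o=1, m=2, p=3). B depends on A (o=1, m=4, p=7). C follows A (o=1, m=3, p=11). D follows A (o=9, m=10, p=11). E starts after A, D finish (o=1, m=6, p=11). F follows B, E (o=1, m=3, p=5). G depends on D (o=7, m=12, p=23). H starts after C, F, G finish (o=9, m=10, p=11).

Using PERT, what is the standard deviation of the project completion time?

te_A = (1 + 4·2 + 3)/6 = 12/6 = 2; σ²_A = ((3−1)/6)² = 0.111
te_B = (1 + 4·4 + 7)/6 = 24/6 = 4; σ²_B = ((7−1)/6)² = 1.000
te_C = (1 + 4·3 + 11)/6 = 24/6 = 4; σ²_C = ((11−1)/6)² = 2.778
te_D = (9 + 4·10 + 11)/6 = 60/6 = 10; σ²_D = ((11−9)/6)² = 0.111
te_E = (1 + 4·6 + 11)/6 = 36/6 = 6; σ²_E = ((11−1)/6)² = 2.778
te_F = (1 + 4·3 + 5)/6 = 18/6 = 3; σ²_F = ((5−1)/6)² = 0.444
te_G = (7 + 4·12 + 23)/6 = 78/6 = 13; σ²_G = ((23−7)/6)² = 7.111
te_H = (9 + 4·10 + 11)/6 = 60/6 = 10; σ²_H = ((11−9)/6)² = 0.111

Forward pass:
ES_A = 0; EF_A = 2
ES_B = 2; EF_B = 2+4 = 6
ES_C = 2; EF_C = 2+4 = 6
ES_D = 2; EF_D = 2+10 = 12
ES_E = max(EF_A=2, EF_D=12) = 12; EF_E = 12+6 = 18
ES_F = max(EF_B=6, EF_E=18) = 18; EF_F = 18+3 = 21
ES_G = 12; EF_G = 12+13 = 25
ES_H = max(EF_C=6, EF_F=21, EF_G=25) = 25; EF_H = 25+10 = 35
Expected project duration μ = 35 days. Critical path: A → D → G → H.

Variance along critical path = 0.111 + 0.111 + 7.111 + 0.111 = 7.444
σ = √7.444 = 2.728 days

2.73 days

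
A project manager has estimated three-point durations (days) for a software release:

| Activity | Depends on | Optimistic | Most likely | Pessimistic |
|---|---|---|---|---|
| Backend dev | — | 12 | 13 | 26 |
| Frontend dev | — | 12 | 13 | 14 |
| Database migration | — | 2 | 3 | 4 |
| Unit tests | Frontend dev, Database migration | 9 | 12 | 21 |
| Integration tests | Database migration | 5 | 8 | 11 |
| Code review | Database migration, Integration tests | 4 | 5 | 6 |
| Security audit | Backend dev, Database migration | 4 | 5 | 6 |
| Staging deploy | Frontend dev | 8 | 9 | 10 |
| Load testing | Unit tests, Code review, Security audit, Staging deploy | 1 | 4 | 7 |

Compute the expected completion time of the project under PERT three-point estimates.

30 days

te_Backend dev = (12 + 4·13 + 26)/6 = 90/6 = 15
te_Frontend dev = (12 + 4·13 + 14)/6 = 78/6 = 13
te_Database migration = (2 + 4·3 + 4)/6 = 18/6 = 3
te_Unit tests = (9 + 4·12 + 21)/6 = 78/6 = 13
te_Integration tests = (5 + 4·8 + 11)/6 = 48/6 = 8
te_Code review = (4 + 4·5 + 6)/6 = 30/6 = 5
te_Security audit = (4 + 4·5 + 6)/6 = 30/6 = 5
te_Staging deploy = (8 + 4·9 + 10)/6 = 54/6 = 9
te_Load testing = (1 + 4·4 + 7)/6 = 24/6 = 4

Forward pass:
ES_Backend dev = 0; EF_Backend dev = 15
ES_Frontend dev = 0; EF_Frontend dev = 13
ES_Database migration = 0; EF_Database migration = 3
ES_Unit tests = max(EF_Frontend dev=13, EF_Database migration=3) = 13; EF_Unit tests = 13+13 = 26
ES_Integration tests = 3; EF_Integration tests = 3+8 = 11
ES_Code review = max(EF_Database migration=3, EF_Integration tests=11) = 11; EF_Code review = 11+5 = 16
ES_Security audit = max(EF_Backend dev=15, EF_Database migration=3) = 15; EF_Security audit = 15+5 = 20
ES_Staging deploy = 13; EF_Staging deploy = 13+9 = 22
ES_Load testing = max(EF_Unit tests=26, EF_Code review=16, EF_Security audit=20, EF_Staging deploy=22) = 26; EF_Load testing = 26+4 = 30
Expected project duration μ = 30 days. Critical path: Frontend dev → Unit tests → Load testing.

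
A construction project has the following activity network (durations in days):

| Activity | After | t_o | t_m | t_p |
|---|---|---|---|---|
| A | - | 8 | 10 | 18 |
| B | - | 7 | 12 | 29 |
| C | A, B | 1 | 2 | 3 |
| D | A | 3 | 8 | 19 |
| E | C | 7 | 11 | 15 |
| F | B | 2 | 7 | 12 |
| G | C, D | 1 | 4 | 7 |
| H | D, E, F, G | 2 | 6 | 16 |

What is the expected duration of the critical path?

te_A = (8 + 4·10 + 18)/6 = 66/6 = 11
te_B = (7 + 4·12 + 29)/6 = 84/6 = 14
te_C = (1 + 4·2 + 3)/6 = 12/6 = 2
te_D = (3 + 4·8 + 19)/6 = 54/6 = 9
te_E = (7 + 4·11 + 15)/6 = 66/6 = 11
te_F = (2 + 4·7 + 12)/6 = 42/6 = 7
te_G = (1 + 4·4 + 7)/6 = 24/6 = 4
te_H = (2 + 4·6 + 16)/6 = 42/6 = 7

Forward pass:
ES_A = 0; EF_A = 11
ES_B = 0; EF_B = 14
ES_C = max(EF_A=11, EF_B=14) = 14; EF_C = 14+2 = 16
ES_D = 11; EF_D = 11+9 = 20
ES_E = 16; EF_E = 16+11 = 27
ES_F = 14; EF_F = 14+7 = 21
ES_G = max(EF_C=16, EF_D=20) = 20; EF_G = 20+4 = 24
ES_H = max(EF_D=20, EF_E=27, EF_F=21, EF_G=24) = 27; EF_H = 27+7 = 34
Expected project duration μ = 34 days. Critical path: B → C → E → H.

34 days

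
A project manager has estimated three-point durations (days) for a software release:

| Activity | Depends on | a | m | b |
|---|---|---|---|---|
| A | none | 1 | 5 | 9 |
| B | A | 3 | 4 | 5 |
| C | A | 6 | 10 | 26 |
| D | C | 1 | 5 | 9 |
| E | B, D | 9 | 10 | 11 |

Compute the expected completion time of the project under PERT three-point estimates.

32 days

te_A = (1 + 4·5 + 9)/6 = 30/6 = 5
te_B = (3 + 4·4 + 5)/6 = 24/6 = 4
te_C = (6 + 4·10 + 26)/6 = 72/6 = 12
te_D = (1 + 4·5 + 9)/6 = 30/6 = 5
te_E = (9 + 4·10 + 11)/6 = 60/6 = 10

Forward pass:
ES_A = 0; EF_A = 5
ES_B = 5; EF_B = 5+4 = 9
ES_C = 5; EF_C = 5+12 = 17
ES_D = 17; EF_D = 17+5 = 22
ES_E = max(EF_B=9, EF_D=22) = 22; EF_E = 22+10 = 32
Expected project duration μ = 32 days. Critical path: A → C → D → E.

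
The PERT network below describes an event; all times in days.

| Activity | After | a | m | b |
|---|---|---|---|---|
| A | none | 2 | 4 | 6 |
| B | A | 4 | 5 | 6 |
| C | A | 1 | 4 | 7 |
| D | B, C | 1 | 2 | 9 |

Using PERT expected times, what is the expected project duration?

12 days

te_A = (2 + 4·4 + 6)/6 = 24/6 = 4
te_B = (4 + 4·5 + 6)/6 = 30/6 = 5
te_C = (1 + 4·4 + 7)/6 = 24/6 = 4
te_D = (1 + 4·2 + 9)/6 = 18/6 = 3

Forward pass:
ES_A = 0; EF_A = 4
ES_B = 4; EF_B = 4+5 = 9
ES_C = 4; EF_C = 4+4 = 8
ES_D = max(EF_B=9, EF_C=8) = 9; EF_D = 9+3 = 12
Expected project duration μ = 12 days. Critical path: A → B → D.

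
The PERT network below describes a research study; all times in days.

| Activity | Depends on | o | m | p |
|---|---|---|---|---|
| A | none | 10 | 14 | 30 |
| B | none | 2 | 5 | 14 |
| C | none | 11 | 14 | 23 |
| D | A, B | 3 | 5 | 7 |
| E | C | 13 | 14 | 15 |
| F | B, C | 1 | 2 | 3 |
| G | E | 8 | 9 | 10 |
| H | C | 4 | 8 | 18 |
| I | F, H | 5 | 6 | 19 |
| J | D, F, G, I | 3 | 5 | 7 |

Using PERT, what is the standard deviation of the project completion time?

te_A = (10 + 4·14 + 30)/6 = 96/6 = 16; σ²_A = ((30−10)/6)² = 11.111
te_B = (2 + 4·5 + 14)/6 = 36/6 = 6; σ²_B = ((14−2)/6)² = 4.000
te_C = (11 + 4·14 + 23)/6 = 90/6 = 15; σ²_C = ((23−11)/6)² = 4.000
te_D = (3 + 4·5 + 7)/6 = 30/6 = 5; σ²_D = ((7−3)/6)² = 0.444
te_E = (13 + 4·14 + 15)/6 = 84/6 = 14; σ²_E = ((15−13)/6)² = 0.111
te_F = (1 + 4·2 + 3)/6 = 12/6 = 2; σ²_F = ((3−1)/6)² = 0.111
te_G = (8 + 4·9 + 10)/6 = 54/6 = 9; σ²_G = ((10−8)/6)² = 0.111
te_H = (4 + 4·8 + 18)/6 = 54/6 = 9; σ²_H = ((18−4)/6)² = 5.444
te_I = (5 + 4·6 + 19)/6 = 48/6 = 8; σ²_I = ((19−5)/6)² = 5.444
te_J = (3 + 4·5 + 7)/6 = 30/6 = 5; σ²_J = ((7−3)/6)² = 0.444

Forward pass:
ES_A = 0; EF_A = 16
ES_B = 0; EF_B = 6
ES_C = 0; EF_C = 15
ES_D = max(EF_A=16, EF_B=6) = 16; EF_D = 16+5 = 21
ES_E = 15; EF_E = 15+14 = 29
ES_F = max(EF_B=6, EF_C=15) = 15; EF_F = 15+2 = 17
ES_G = 29; EF_G = 29+9 = 38
ES_H = 15; EF_H = 15+9 = 24
ES_I = max(EF_F=17, EF_H=24) = 24; EF_I = 24+8 = 32
ES_J = max(EF_D=21, EF_F=17, EF_G=38, EF_I=32) = 38; EF_J = 38+5 = 43
Expected project duration μ = 43 days. Critical path: C → E → G → J.

Variance along critical path = 4.000 + 0.111 + 0.111 + 0.444 = 4.667
σ = √4.667 = 2.160 days

2.16 days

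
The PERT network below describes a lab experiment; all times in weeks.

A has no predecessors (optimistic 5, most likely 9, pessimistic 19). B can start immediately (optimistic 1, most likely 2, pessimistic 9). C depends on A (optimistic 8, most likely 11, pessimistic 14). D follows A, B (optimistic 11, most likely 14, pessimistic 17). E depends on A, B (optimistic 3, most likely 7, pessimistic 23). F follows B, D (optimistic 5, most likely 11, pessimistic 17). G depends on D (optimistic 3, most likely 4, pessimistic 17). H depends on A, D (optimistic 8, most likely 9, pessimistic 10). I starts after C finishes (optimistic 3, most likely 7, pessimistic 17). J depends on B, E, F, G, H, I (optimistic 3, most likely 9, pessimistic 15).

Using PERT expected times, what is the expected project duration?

44 weeks

te_A = (5 + 4·9 + 19)/6 = 60/6 = 10
te_B = (1 + 4·2 + 9)/6 = 18/6 = 3
te_C = (8 + 4·11 + 14)/6 = 66/6 = 11
te_D = (11 + 4·14 + 17)/6 = 84/6 = 14
te_E = (3 + 4·7 + 23)/6 = 54/6 = 9
te_F = (5 + 4·11 + 17)/6 = 66/6 = 11
te_G = (3 + 4·4 + 17)/6 = 36/6 = 6
te_H = (8 + 4·9 + 10)/6 = 54/6 = 9
te_I = (3 + 4·7 + 17)/6 = 48/6 = 8
te_J = (3 + 4·9 + 15)/6 = 54/6 = 9

Forward pass:
ES_A = 0; EF_A = 10
ES_B = 0; EF_B = 3
ES_C = 10; EF_C = 10+11 = 21
ES_D = max(EF_A=10, EF_B=3) = 10; EF_D = 10+14 = 24
ES_E = max(EF_A=10, EF_B=3) = 10; EF_E = 10+9 = 19
ES_F = max(EF_B=3, EF_D=24) = 24; EF_F = 24+11 = 35
ES_G = 24; EF_G = 24+6 = 30
ES_H = max(EF_A=10, EF_D=24) = 24; EF_H = 24+9 = 33
ES_I = 21; EF_I = 21+8 = 29
ES_J = max(EF_B=3, EF_E=19, EF_F=35, EF_G=30, EF_H=33, EF_I=29) = 35; EF_J = 35+9 = 44
Expected project duration μ = 44 weeks. Critical path: A → D → F → J.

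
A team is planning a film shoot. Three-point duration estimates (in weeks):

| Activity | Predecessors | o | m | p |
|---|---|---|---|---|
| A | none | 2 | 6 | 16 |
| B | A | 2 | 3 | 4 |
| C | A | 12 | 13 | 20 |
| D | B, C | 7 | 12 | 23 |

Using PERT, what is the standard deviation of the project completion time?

te_A = (2 + 4·6 + 16)/6 = 42/6 = 7; σ²_A = ((16−2)/6)² = 5.444
te_B = (2 + 4·3 + 4)/6 = 18/6 = 3; σ²_B = ((4−2)/6)² = 0.111
te_C = (12 + 4·13 + 20)/6 = 84/6 = 14; σ²_C = ((20−12)/6)² = 1.778
te_D = (7 + 4·12 + 23)/6 = 78/6 = 13; σ²_D = ((23−7)/6)² = 7.111

Forward pass:
ES_A = 0; EF_A = 7
ES_B = 7; EF_B = 7+3 = 10
ES_C = 7; EF_C = 7+14 = 21
ES_D = max(EF_B=10, EF_C=21) = 21; EF_D = 21+13 = 34
Expected project duration μ = 34 weeks. Critical path: A → C → D.

Variance along critical path = 5.444 + 1.778 + 7.111 = 14.333
σ = √14.333 = 3.786 weeks

3.79 weeks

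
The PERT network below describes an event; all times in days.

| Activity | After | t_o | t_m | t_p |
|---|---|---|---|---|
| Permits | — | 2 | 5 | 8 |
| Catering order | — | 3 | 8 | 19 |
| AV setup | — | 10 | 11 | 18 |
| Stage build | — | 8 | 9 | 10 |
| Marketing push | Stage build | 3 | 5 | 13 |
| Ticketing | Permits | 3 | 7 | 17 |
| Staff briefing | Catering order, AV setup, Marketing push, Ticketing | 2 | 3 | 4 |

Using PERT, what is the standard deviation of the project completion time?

1.73 days

te_Permits = (2 + 4·5 + 8)/6 = 30/6 = 5; σ²_Permits = ((8−2)/6)² = 1.000
te_Catering order = (3 + 4·8 + 19)/6 = 54/6 = 9; σ²_Catering order = ((19−3)/6)² = 7.111
te_AV setup = (10 + 4·11 + 18)/6 = 72/6 = 12; σ²_AV setup = ((18−10)/6)² = 1.778
te_Stage build = (8 + 4·9 + 10)/6 = 54/6 = 9; σ²_Stage build = ((10−8)/6)² = 0.111
te_Marketing push = (3 + 4·5 + 13)/6 = 36/6 = 6; σ²_Marketing push = ((13−3)/6)² = 2.778
te_Ticketing = (3 + 4·7 + 17)/6 = 48/6 = 8; σ²_Ticketing = ((17−3)/6)² = 5.444
te_Staff briefing = (2 + 4·3 + 4)/6 = 18/6 = 3; σ²_Staff briefing = ((4−2)/6)² = 0.111

Forward pass:
ES_Permits = 0; EF_Permits = 5
ES_Catering order = 0; EF_Catering order = 9
ES_AV setup = 0; EF_AV setup = 12
ES_Stage build = 0; EF_Stage build = 9
ES_Marketing push = 9; EF_Marketing push = 9+6 = 15
ES_Ticketing = 5; EF_Ticketing = 5+8 = 13
ES_Staff briefing = max(EF_Catering order=9, EF_AV setup=12, EF_Marketing push=15, EF_Ticketing=13) = 15; EF_Staff briefing = 15+3 = 18
Expected project duration μ = 18 days. Critical path: Stage build → Marketing push → Staff briefing.

Variance along critical path = 0.111 + 2.778 + 0.111 = 3.000
σ = √3.000 = 1.732 days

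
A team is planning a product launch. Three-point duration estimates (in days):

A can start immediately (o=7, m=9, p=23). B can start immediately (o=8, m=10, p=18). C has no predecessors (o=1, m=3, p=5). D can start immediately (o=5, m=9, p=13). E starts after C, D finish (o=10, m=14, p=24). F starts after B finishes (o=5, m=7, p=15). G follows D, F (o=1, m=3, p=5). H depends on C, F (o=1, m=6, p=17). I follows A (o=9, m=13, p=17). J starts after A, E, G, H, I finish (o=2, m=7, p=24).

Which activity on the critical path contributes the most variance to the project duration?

te_A = (7 + 4·9 + 23)/6 = 66/6 = 11; σ²_A = ((23−7)/6)² = 7.111
te_B = (8 + 4·10 + 18)/6 = 66/6 = 11; σ²_B = ((18−8)/6)² = 2.778
te_C = (1 + 4·3 + 5)/6 = 18/6 = 3; σ²_C = ((5−1)/6)² = 0.444
te_D = (5 + 4·9 + 13)/6 = 54/6 = 9; σ²_D = ((13−5)/6)² = 1.778
te_E = (10 + 4·14 + 24)/6 = 90/6 = 15; σ²_E = ((24−10)/6)² = 5.444
te_F = (5 + 4·7 + 15)/6 = 48/6 = 8; σ²_F = ((15−5)/6)² = 2.778
te_G = (1 + 4·3 + 5)/6 = 18/6 = 3; σ²_G = ((5−1)/6)² = 0.444
te_H = (1 + 4·6 + 17)/6 = 42/6 = 7; σ²_H = ((17−1)/6)² = 7.111
te_I = (9 + 4·13 + 17)/6 = 78/6 = 13; σ²_I = ((17−9)/6)² = 1.778
te_J = (2 + 4·7 + 24)/6 = 54/6 = 9; σ²_J = ((24−2)/6)² = 13.444

Forward pass:
ES_A = 0; EF_A = 11
ES_B = 0; EF_B = 11
ES_C = 0; EF_C = 3
ES_D = 0; EF_D = 9
ES_E = max(EF_C=3, EF_D=9) = 9; EF_E = 9+15 = 24
ES_F = 11; EF_F = 11+8 = 19
ES_G = max(EF_D=9, EF_F=19) = 19; EF_G = 19+3 = 22
ES_H = max(EF_C=3, EF_F=19) = 19; EF_H = 19+7 = 26
ES_I = 11; EF_I = 11+13 = 24
ES_J = max(EF_A=11, EF_E=24, EF_G=22, EF_H=26, EF_I=24) = 26; EF_J = 26+9 = 35
Expected project duration μ = 35 days. Critical path: B → F → H → J.

Variances on critical path: σ²_B=2.778, σ²_F=2.778, σ²_H=7.111, σ²_J=13.444.
Largest is σ²_J = 13.444.

J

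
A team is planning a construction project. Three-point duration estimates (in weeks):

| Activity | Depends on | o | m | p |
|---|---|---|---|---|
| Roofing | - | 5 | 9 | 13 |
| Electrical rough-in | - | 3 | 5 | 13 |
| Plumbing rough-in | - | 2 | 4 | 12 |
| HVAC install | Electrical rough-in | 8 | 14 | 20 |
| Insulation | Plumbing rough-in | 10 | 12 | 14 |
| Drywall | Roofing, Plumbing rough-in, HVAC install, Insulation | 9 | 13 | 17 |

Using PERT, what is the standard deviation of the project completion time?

te_Roofing = (5 + 4·9 + 13)/6 = 54/6 = 9; σ²_Roofing = ((13−5)/6)² = 1.778
te_Electrical rough-in = (3 + 4·5 + 13)/6 = 36/6 = 6; σ²_Electrical rough-in = ((13−3)/6)² = 2.778
te_Plumbing rough-in = (2 + 4·4 + 12)/6 = 30/6 = 5; σ²_Plumbing rough-in = ((12−2)/6)² = 2.778
te_HVAC install = (8 + 4·14 + 20)/6 = 84/6 = 14; σ²_HVAC install = ((20−8)/6)² = 4.000
te_Insulation = (10 + 4·12 + 14)/6 = 72/6 = 12; σ²_Insulation = ((14−10)/6)² = 0.444
te_Drywall = (9 + 4·13 + 17)/6 = 78/6 = 13; σ²_Drywall = ((17−9)/6)² = 1.778

Forward pass:
ES_Roofing = 0; EF_Roofing = 9
ES_Electrical rough-in = 0; EF_Electrical rough-in = 6
ES_Plumbing rough-in = 0; EF_Plumbing rough-in = 5
ES_HVAC install = 6; EF_HVAC install = 6+14 = 20
ES_Insulation = 5; EF_Insulation = 5+12 = 17
ES_Drywall = max(EF_Roofing=9, EF_Plumbing rough-in=5, EF_HVAC install=20, EF_Insulation=17) = 20; EF_Drywall = 20+13 = 33
Expected project duration μ = 33 weeks. Critical path: Electrical rough-in → HVAC install → Drywall.

Variance along critical path = 2.778 + 4.000 + 1.778 = 8.556
σ = √8.556 = 2.925 weeks

2.92 weeks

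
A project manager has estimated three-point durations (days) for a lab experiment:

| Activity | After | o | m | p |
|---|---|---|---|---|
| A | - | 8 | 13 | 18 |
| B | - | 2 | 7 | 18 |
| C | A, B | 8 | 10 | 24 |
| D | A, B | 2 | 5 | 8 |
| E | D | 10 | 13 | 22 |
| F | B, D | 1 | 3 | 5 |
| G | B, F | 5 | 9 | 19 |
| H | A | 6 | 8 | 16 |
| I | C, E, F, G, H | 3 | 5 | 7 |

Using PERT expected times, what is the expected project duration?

37 days

te_A = (8 + 4·13 + 18)/6 = 78/6 = 13
te_B = (2 + 4·7 + 18)/6 = 48/6 = 8
te_C = (8 + 4·10 + 24)/6 = 72/6 = 12
te_D = (2 + 4·5 + 8)/6 = 30/6 = 5
te_E = (10 + 4·13 + 22)/6 = 84/6 = 14
te_F = (1 + 4·3 + 5)/6 = 18/6 = 3
te_G = (5 + 4·9 + 19)/6 = 60/6 = 10
te_H = (6 + 4·8 + 16)/6 = 54/6 = 9
te_I = (3 + 4·5 + 7)/6 = 30/6 = 5

Forward pass:
ES_A = 0; EF_A = 13
ES_B = 0; EF_B = 8
ES_C = max(EF_A=13, EF_B=8) = 13; EF_C = 13+12 = 25
ES_D = max(EF_A=13, EF_B=8) = 13; EF_D = 13+5 = 18
ES_E = 18; EF_E = 18+14 = 32
ES_F = max(EF_B=8, EF_D=18) = 18; EF_F = 18+3 = 21
ES_G = max(EF_B=8, EF_F=21) = 21; EF_G = 21+10 = 31
ES_H = 13; EF_H = 13+9 = 22
ES_I = max(EF_C=25, EF_E=32, EF_F=21, EF_G=31, EF_H=22) = 32; EF_I = 32+5 = 37
Expected project duration μ = 37 days. Critical path: A → D → E → I.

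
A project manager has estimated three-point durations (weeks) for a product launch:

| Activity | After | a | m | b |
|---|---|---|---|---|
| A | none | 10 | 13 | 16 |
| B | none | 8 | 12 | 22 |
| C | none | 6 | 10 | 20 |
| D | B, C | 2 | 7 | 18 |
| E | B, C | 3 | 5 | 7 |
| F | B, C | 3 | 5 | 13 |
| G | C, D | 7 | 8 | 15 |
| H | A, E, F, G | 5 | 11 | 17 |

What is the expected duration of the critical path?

41 weeks

te_A = (10 + 4·13 + 16)/6 = 78/6 = 13
te_B = (8 + 4·12 + 22)/6 = 78/6 = 13
te_C = (6 + 4·10 + 20)/6 = 66/6 = 11
te_D = (2 + 4·7 + 18)/6 = 48/6 = 8
te_E = (3 + 4·5 + 7)/6 = 30/6 = 5
te_F = (3 + 4·5 + 13)/6 = 36/6 = 6
te_G = (7 + 4·8 + 15)/6 = 54/6 = 9
te_H = (5 + 4·11 + 17)/6 = 66/6 = 11

Forward pass:
ES_A = 0; EF_A = 13
ES_B = 0; EF_B = 13
ES_C = 0; EF_C = 11
ES_D = max(EF_B=13, EF_C=11) = 13; EF_D = 13+8 = 21
ES_E = max(EF_B=13, EF_C=11) = 13; EF_E = 13+5 = 18
ES_F = max(EF_B=13, EF_C=11) = 13; EF_F = 13+6 = 19
ES_G = max(EF_C=11, EF_D=21) = 21; EF_G = 21+9 = 30
ES_H = max(EF_A=13, EF_E=18, EF_F=19, EF_G=30) = 30; EF_H = 30+11 = 41
Expected project duration μ = 41 weeks. Critical path: B → D → G → H.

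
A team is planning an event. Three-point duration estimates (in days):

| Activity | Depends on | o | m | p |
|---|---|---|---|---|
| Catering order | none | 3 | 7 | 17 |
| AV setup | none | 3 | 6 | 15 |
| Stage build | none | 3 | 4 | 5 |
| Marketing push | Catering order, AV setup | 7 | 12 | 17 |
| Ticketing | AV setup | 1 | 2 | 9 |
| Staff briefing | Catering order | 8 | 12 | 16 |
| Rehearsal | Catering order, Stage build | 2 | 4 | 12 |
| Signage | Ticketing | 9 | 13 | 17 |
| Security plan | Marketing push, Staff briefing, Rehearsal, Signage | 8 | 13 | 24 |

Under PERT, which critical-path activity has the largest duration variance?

Security plan

te_Catering order = (3 + 4·7 + 17)/6 = 48/6 = 8; σ²_Catering order = ((17−3)/6)² = 5.444
te_AV setup = (3 + 4·6 + 15)/6 = 42/6 = 7; σ²_AV setup = ((15−3)/6)² = 4.000
te_Stage build = (3 + 4·4 + 5)/6 = 24/6 = 4; σ²_Stage build = ((5−3)/6)² = 0.111
te_Marketing push = (7 + 4·12 + 17)/6 = 72/6 = 12; σ²_Marketing push = ((17−7)/6)² = 2.778
te_Ticketing = (1 + 4·2 + 9)/6 = 18/6 = 3; σ²_Ticketing = ((9−1)/6)² = 1.778
te_Staff briefing = (8 + 4·12 + 16)/6 = 72/6 = 12; σ²_Staff briefing = ((16−8)/6)² = 1.778
te_Rehearsal = (2 + 4·4 + 12)/6 = 30/6 = 5; σ²_Rehearsal = ((12−2)/6)² = 2.778
te_Signage = (9 + 4·13 + 17)/6 = 78/6 = 13; σ²_Signage = ((17−9)/6)² = 1.778
te_Security plan = (8 + 4·13 + 24)/6 = 84/6 = 14; σ²_Security plan = ((24−8)/6)² = 7.111

Forward pass:
ES_Catering order = 0; EF_Catering order = 8
ES_AV setup = 0; EF_AV setup = 7
ES_Stage build = 0; EF_Stage build = 4
ES_Marketing push = max(EF_Catering order=8, EF_AV setup=7) = 8; EF_Marketing push = 8+12 = 20
ES_Ticketing = 7; EF_Ticketing = 7+3 = 10
ES_Staff briefing = 8; EF_Staff briefing = 8+12 = 20
ES_Rehearsal = max(EF_Catering order=8, EF_Stage build=4) = 8; EF_Rehearsal = 8+5 = 13
ES_Signage = 10; EF_Signage = 10+13 = 23
ES_Security plan = max(EF_Marketing push=20, EF_Staff briefing=20, EF_Rehearsal=13, EF_Signage=23) = 23; EF_Security plan = 23+14 = 37
Expected project duration μ = 37 days. Critical path: AV setup → Ticketing → Signage → Security plan.

Variances on critical path: σ²_AV setup=4.000, σ²_Ticketing=1.778, σ²_Signage=1.778, σ²_Security plan=7.111.
Largest is σ²_Security plan = 7.111.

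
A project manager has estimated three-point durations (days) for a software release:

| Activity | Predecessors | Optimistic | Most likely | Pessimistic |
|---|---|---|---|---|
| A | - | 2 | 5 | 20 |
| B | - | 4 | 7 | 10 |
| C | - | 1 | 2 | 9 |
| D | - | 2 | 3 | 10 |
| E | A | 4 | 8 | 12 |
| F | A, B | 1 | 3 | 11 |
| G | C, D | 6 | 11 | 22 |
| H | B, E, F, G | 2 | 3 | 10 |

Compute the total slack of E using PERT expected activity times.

te_A = (2 + 4·5 + 20)/6 = 42/6 = 7
te_B = (4 + 4·7 + 10)/6 = 42/6 = 7
te_C = (1 + 4·2 + 9)/6 = 18/6 = 3
te_D = (2 + 4·3 + 10)/6 = 24/6 = 4
te_E = (4 + 4·8 + 12)/6 = 48/6 = 8
te_F = (1 + 4·3 + 11)/6 = 24/6 = 4
te_G = (6 + 4·11 + 22)/6 = 72/6 = 12
te_H = (2 + 4·3 + 10)/6 = 24/6 = 4

Forward pass:
ES_A = 0; EF_A = 7
ES_B = 0; EF_B = 7
ES_C = 0; EF_C = 3
ES_D = 0; EF_D = 4
ES_E = 7; EF_E = 7+8 = 15
ES_F = max(EF_A=7, EF_B=7) = 7; EF_F = 7+4 = 11
ES_G = max(EF_C=3, EF_D=4) = 4; EF_G = 4+12 = 16
ES_H = max(EF_B=7, EF_E=15, EF_F=11, EF_G=16) = 16; EF_H = 16+4 = 20
Expected project duration μ = 20 days. Critical path: D → G → H.

Backward pass:
LF_H = 20; LS_H = 20−4 = 16
LF_G = LS_H = 16; LS_G = 16−12 = 4
LF_F = LS_H = 16; LS_F = 16−4 = 12
LF_E = LS_H = 16; LS_E = 16−8 = 8
LF_D = LS_G = 4; LS_D = 4−4 = 0
LF_C = LS_G = 4; LS_C = 4−3 = 1
LF_B = min(LS_F=12, LS_H=16) = 12; LS_B = 12−7 = 5
LF_A = min(LS_E=8, LS_F=12) = 8; LS_A = 8−7 = 1
Slack_E = LS_E − ES_E = 8 − 7 = 1

1 days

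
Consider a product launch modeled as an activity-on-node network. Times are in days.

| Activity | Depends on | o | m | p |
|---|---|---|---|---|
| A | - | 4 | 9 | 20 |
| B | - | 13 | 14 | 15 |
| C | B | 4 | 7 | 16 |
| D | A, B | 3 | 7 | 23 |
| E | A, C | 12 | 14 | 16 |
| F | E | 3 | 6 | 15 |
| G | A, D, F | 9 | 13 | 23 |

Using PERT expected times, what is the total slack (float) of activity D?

te_A = (4 + 4·9 + 20)/6 = 60/6 = 10
te_B = (13 + 4·14 + 15)/6 = 84/6 = 14
te_C = (4 + 4·7 + 16)/6 = 48/6 = 8
te_D = (3 + 4·7 + 23)/6 = 54/6 = 9
te_E = (12 + 4·14 + 16)/6 = 84/6 = 14
te_F = (3 + 4·6 + 15)/6 = 42/6 = 7
te_G = (9 + 4·13 + 23)/6 = 84/6 = 14

Forward pass:
ES_A = 0; EF_A = 10
ES_B = 0; EF_B = 14
ES_C = 14; EF_C = 14+8 = 22
ES_D = max(EF_A=10, EF_B=14) = 14; EF_D = 14+9 = 23
ES_E = max(EF_A=10, EF_C=22) = 22; EF_E = 22+14 = 36
ES_F = 36; EF_F = 36+7 = 43
ES_G = max(EF_A=10, EF_D=23, EF_F=43) = 43; EF_G = 43+14 = 57
Expected project duration μ = 57 days. Critical path: B → C → E → F → G.

Backward pass:
LF_G = 57; LS_G = 57−14 = 43
LF_F = LS_G = 43; LS_F = 43−7 = 36
LF_E = LS_F = 36; LS_E = 36−14 = 22
LF_D = LS_G = 43; LS_D = 43−9 = 34
LF_C = LS_E = 22; LS_C = 22−8 = 14
LF_B = min(LS_C=14, LS_D=34) = 14; LS_B = 14−14 = 0
LF_A = min(LS_D=34, LS_E=22, LS_G=43) = 22; LS_A = 22−10 = 12
Slack_D = LS_D − ES_D = 34 − 14 = 20

20 days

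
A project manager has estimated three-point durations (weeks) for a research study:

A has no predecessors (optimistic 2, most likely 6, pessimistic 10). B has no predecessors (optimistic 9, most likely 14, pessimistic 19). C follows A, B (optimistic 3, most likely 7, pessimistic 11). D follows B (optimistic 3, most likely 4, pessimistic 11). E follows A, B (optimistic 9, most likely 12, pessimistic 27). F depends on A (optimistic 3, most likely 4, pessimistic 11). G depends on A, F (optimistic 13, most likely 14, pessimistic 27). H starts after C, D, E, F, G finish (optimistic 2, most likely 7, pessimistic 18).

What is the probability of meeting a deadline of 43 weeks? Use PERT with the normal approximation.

te_A = (2 + 4·6 + 10)/6 = 36/6 = 6; σ²_A = ((10−2)/6)² = 1.778
te_B = (9 + 4·14 + 19)/6 = 84/6 = 14; σ²_B = ((19−9)/6)² = 2.778
te_C = (3 + 4·7 + 11)/6 = 42/6 = 7; σ²_C = ((11−3)/6)² = 1.778
te_D = (3 + 4·4 + 11)/6 = 30/6 = 5; σ²_D = ((11−3)/6)² = 1.778
te_E = (9 + 4·12 + 27)/6 = 84/6 = 14; σ²_E = ((27−9)/6)² = 9.000
te_F = (3 + 4·4 + 11)/6 = 30/6 = 5; σ²_F = ((11−3)/6)² = 1.778
te_G = (13 + 4·14 + 27)/6 = 96/6 = 16; σ²_G = ((27−13)/6)² = 5.444
te_H = (2 + 4·7 + 18)/6 = 48/6 = 8; σ²_H = ((18−2)/6)² = 7.111

Forward pass:
ES_A = 0; EF_A = 6
ES_B = 0; EF_B = 14
ES_C = max(EF_A=6, EF_B=14) = 14; EF_C = 14+7 = 21
ES_D = 14; EF_D = 14+5 = 19
ES_E = max(EF_A=6, EF_B=14) = 14; EF_E = 14+14 = 28
ES_F = 6; EF_F = 6+5 = 11
ES_G = max(EF_A=6, EF_F=11) = 11; EF_G = 11+16 = 27
ES_H = max(EF_C=21, EF_D=19, EF_E=28, EF_F=11, EF_G=27) = 28; EF_H = 28+8 = 36
Expected project duration μ = 36 weeks. Critical path: B → E → H.

Variance along critical path = 2.778 + 9.000 + 7.111 = 18.889; σ = √18.889 = 4.346 weeks.
Z = (43 − 36) / 4.346 = 1.611
P(T ≤ 43) = Φ(1.611) ≈ 0.946

0.946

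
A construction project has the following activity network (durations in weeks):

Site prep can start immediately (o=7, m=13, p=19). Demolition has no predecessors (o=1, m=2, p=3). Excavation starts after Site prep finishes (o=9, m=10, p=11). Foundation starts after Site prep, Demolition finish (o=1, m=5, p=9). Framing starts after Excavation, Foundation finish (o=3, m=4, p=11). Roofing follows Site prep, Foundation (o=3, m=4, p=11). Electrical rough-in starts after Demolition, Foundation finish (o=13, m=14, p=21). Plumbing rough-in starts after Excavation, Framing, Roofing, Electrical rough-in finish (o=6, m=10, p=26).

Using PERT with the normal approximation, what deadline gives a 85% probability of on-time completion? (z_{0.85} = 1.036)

49.5 weeks

te_Site prep = (7 + 4·13 + 19)/6 = 78/6 = 13; σ²_Site prep = ((19−7)/6)² = 4.000
te_Demolition = (1 + 4·2 + 3)/6 = 12/6 = 2; σ²_Demolition = ((3−1)/6)² = 0.111
te_Excavation = (9 + 4·10 + 11)/6 = 60/6 = 10; σ²_Excavation = ((11−9)/6)² = 0.111
te_Foundation = (1 + 4·5 + 9)/6 = 30/6 = 5; σ²_Foundation = ((9−1)/6)² = 1.778
te_Framing = (3 + 4·4 + 11)/6 = 30/6 = 5; σ²_Framing = ((11−3)/6)² = 1.778
te_Roofing = (3 + 4·4 + 11)/6 = 30/6 = 5; σ²_Roofing = ((11−3)/6)² = 1.778
te_Electrical rough-in = (13 + 4·14 + 21)/6 = 90/6 = 15; σ²_Electrical rough-in = ((21−13)/6)² = 1.778
te_Plumbing rough-in = (6 + 4·10 + 26)/6 = 72/6 = 12; σ²_Plumbing rough-in = ((26−6)/6)² = 11.111

Forward pass:
ES_Site prep = 0; EF_Site prep = 13
ES_Demolition = 0; EF_Demolition = 2
ES_Excavation = 13; EF_Excavation = 13+10 = 23
ES_Foundation = max(EF_Site prep=13, EF_Demolition=2) = 13; EF_Foundation = 13+5 = 18
ES_Framing = max(EF_Excavation=23, EF_Foundation=18) = 23; EF_Framing = 23+5 = 28
ES_Roofing = max(EF_Site prep=13, EF_Foundation=18) = 18; EF_Roofing = 18+5 = 23
ES_Electrical rough-in = max(EF_Demolition=2, EF_Foundation=18) = 18; EF_Electrical rough-in = 18+15 = 33
ES_Plumbing rough-in = max(EF_Excavation=23, EF_Framing=28, EF_Roofing=23, EF_Electrical rough-in=33) = 33; EF_Plumbing rough-in = 33+12 = 45
Expected project duration μ = 45 weeks. Critical path: Site prep → Foundation → Electrical rough-in → Plumbing rough-in.

Variance along critical path = 4.000 + 1.778 + 1.778 + 11.111 = 18.667; σ = 4.320 weeks.
D = μ + z·σ = 45 + 1.036·4.320 = 49.5 weeks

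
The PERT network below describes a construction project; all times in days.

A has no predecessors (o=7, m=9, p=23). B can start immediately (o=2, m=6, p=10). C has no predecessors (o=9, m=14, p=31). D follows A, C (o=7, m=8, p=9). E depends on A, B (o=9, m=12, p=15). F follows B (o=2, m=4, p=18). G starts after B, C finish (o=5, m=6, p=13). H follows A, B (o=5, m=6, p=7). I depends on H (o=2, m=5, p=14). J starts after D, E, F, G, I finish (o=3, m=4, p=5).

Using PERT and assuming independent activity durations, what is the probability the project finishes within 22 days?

te_A = (7 + 4·9 + 23)/6 = 66/6 = 11; σ²_A = ((23−7)/6)² = 7.111
te_B = (2 + 4·6 + 10)/6 = 36/6 = 6; σ²_B = ((10−2)/6)² = 1.778
te_C = (9 + 4·14 + 31)/6 = 96/6 = 16; σ²_C = ((31−9)/6)² = 13.444
te_D = (7 + 4·8 + 9)/6 = 48/6 = 8; σ²_D = ((9−7)/6)² = 0.111
te_E = (9 + 4·12 + 15)/6 = 72/6 = 12; σ²_E = ((15−9)/6)² = 1.000
te_F = (2 + 4·4 + 18)/6 = 36/6 = 6; σ²_F = ((18−2)/6)² = 7.111
te_G = (5 + 4·6 + 13)/6 = 42/6 = 7; σ²_G = ((13−5)/6)² = 1.778
te_H = (5 + 4·6 + 7)/6 = 36/6 = 6; σ²_H = ((7−5)/6)² = 0.111
te_I = (2 + 4·5 + 14)/6 = 36/6 = 6; σ²_I = ((14−2)/6)² = 4.000
te_J = (3 + 4·4 + 5)/6 = 24/6 = 4; σ²_J = ((5−3)/6)² = 0.111

Forward pass:
ES_A = 0; EF_A = 11
ES_B = 0; EF_B = 6
ES_C = 0; EF_C = 16
ES_D = max(EF_A=11, EF_C=16) = 16; EF_D = 16+8 = 24
ES_E = max(EF_A=11, EF_B=6) = 11; EF_E = 11+12 = 23
ES_F = 6; EF_F = 6+6 = 12
ES_G = max(EF_B=6, EF_C=16) = 16; EF_G = 16+7 = 23
ES_H = max(EF_A=11, EF_B=6) = 11; EF_H = 11+6 = 17
ES_I = 17; EF_I = 17+6 = 23
ES_J = max(EF_D=24, EF_E=23, EF_F=12, EF_G=23, EF_I=23) = 24; EF_J = 24+4 = 28
Expected project duration μ = 28 days. Critical path: C → D → J.

Variance along critical path = 13.444 + 0.111 + 0.111 = 13.667; σ = √13.667 = 3.697 days.
Z = (22 − 28) / 3.697 = -1.623
P(T ≤ 22) = Φ(-1.623) ≈ 0.052

0.052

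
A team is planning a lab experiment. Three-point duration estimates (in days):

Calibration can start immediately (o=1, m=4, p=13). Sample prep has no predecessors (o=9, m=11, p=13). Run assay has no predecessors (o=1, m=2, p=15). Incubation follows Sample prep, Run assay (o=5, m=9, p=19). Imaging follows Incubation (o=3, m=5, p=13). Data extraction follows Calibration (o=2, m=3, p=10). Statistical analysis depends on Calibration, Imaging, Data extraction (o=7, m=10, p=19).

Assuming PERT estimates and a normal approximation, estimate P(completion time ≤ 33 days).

te_Calibration = (1 + 4·4 + 13)/6 = 30/6 = 5; σ²_Calibration = ((13−1)/6)² = 4.000
te_Sample prep = (9 + 4·11 + 13)/6 = 66/6 = 11; σ²_Sample prep = ((13−9)/6)² = 0.444
te_Run assay = (1 + 4·2 + 15)/6 = 24/6 = 4; σ²_Run assay = ((15−1)/6)² = 5.444
te_Incubation = (5 + 4·9 + 19)/6 = 60/6 = 10; σ²_Incubation = ((19−5)/6)² = 5.444
te_Imaging = (3 + 4·5 + 13)/6 = 36/6 = 6; σ²_Imaging = ((13−3)/6)² = 2.778
te_Data extraction = (2 + 4·3 + 10)/6 = 24/6 = 4; σ²_Data extraction = ((10−2)/6)² = 1.778
te_Statistical analysis = (7 + 4·10 + 19)/6 = 66/6 = 11; σ²_Statistical analysis = ((19−7)/6)² = 4.000

Forward pass:
ES_Calibration = 0; EF_Calibration = 5
ES_Sample prep = 0; EF_Sample prep = 11
ES_Run assay = 0; EF_Run assay = 4
ES_Incubation = max(EF_Sample prep=11, EF_Run assay=4) = 11; EF_Incubation = 11+10 = 21
ES_Imaging = 21; EF_Imaging = 21+6 = 27
ES_Data extraction = 5; EF_Data extraction = 5+4 = 9
ES_Statistical analysis = max(EF_Calibration=5, EF_Imaging=27, EF_Data extraction=9) = 27; EF_Statistical analysis = 27+11 = 38
Expected project duration μ = 38 days. Critical path: Sample prep → Incubation → Imaging → Statistical analysis.

Variance along critical path = 0.444 + 5.444 + 2.778 + 4.000 = 12.667; σ = √12.667 = 3.559 days.
Z = (33 − 38) / 3.559 = -1.405
P(T ≤ 33) = Φ(-1.405) ≈ 0.080

0.080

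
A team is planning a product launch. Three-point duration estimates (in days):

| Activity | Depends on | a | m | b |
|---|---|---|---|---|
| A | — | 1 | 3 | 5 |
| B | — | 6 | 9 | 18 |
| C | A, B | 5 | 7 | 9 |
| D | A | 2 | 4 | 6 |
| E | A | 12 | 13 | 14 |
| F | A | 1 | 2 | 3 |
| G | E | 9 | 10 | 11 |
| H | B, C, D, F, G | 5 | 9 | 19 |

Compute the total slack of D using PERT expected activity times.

19 days

te_A = (1 + 4·3 + 5)/6 = 18/6 = 3
te_B = (6 + 4·9 + 18)/6 = 60/6 = 10
te_C = (5 + 4·7 + 9)/6 = 42/6 = 7
te_D = (2 + 4·4 + 6)/6 = 24/6 = 4
te_E = (12 + 4·13 + 14)/6 = 78/6 = 13
te_F = (1 + 4·2 + 3)/6 = 12/6 = 2
te_G = (9 + 4·10 + 11)/6 = 60/6 = 10
te_H = (5 + 4·9 + 19)/6 = 60/6 = 10

Forward pass:
ES_A = 0; EF_A = 3
ES_B = 0; EF_B = 10
ES_C = max(EF_A=3, EF_B=10) = 10; EF_C = 10+7 = 17
ES_D = 3; EF_D = 3+4 = 7
ES_E = 3; EF_E = 3+13 = 16
ES_F = 3; EF_F = 3+2 = 5
ES_G = 16; EF_G = 16+10 = 26
ES_H = max(EF_B=10, EF_C=17, EF_D=7, EF_F=5, EF_G=26) = 26; EF_H = 26+10 = 36
Expected project duration μ = 36 days. Critical path: A → E → G → H.

Backward pass:
LF_H = 36; LS_H = 36−10 = 26
LF_G = LS_H = 26; LS_G = 26−10 = 16
LF_F = LS_H = 26; LS_F = 26−2 = 24
LF_E = LS_G = 16; LS_E = 16−13 = 3
LF_D = LS_H = 26; LS_D = 26−4 = 22
LF_C = LS_H = 26; LS_C = 26−7 = 19
LF_B = min(LS_C=19, LS_H=26) = 19; LS_B = 19−10 = 9
LF_A = min(LS_C=19, LS_D=22, LS_E=3, LS_F=24) = 3; LS_A = 3−3 = 0
Slack_D = LS_D − ES_D = 22 − 3 = 19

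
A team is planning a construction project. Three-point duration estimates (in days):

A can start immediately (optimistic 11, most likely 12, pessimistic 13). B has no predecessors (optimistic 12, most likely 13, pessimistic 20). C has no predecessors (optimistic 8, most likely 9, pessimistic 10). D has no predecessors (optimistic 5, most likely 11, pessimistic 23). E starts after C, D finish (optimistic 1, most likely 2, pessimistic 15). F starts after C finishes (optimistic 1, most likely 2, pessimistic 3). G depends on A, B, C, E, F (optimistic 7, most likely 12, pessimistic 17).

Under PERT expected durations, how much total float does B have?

2 days

te_A = (11 + 4·12 + 13)/6 = 72/6 = 12
te_B = (12 + 4·13 + 20)/6 = 84/6 = 14
te_C = (8 + 4·9 + 10)/6 = 54/6 = 9
te_D = (5 + 4·11 + 23)/6 = 72/6 = 12
te_E = (1 + 4·2 + 15)/6 = 24/6 = 4
te_F = (1 + 4·2 + 3)/6 = 12/6 = 2
te_G = (7 + 4·12 + 17)/6 = 72/6 = 12

Forward pass:
ES_A = 0; EF_A = 12
ES_B = 0; EF_B = 14
ES_C = 0; EF_C = 9
ES_D = 0; EF_D = 12
ES_E = max(EF_C=9, EF_D=12) = 12; EF_E = 12+4 = 16
ES_F = 9; EF_F = 9+2 = 11
ES_G = max(EF_A=12, EF_B=14, EF_C=9, EF_E=16, EF_F=11) = 16; EF_G = 16+12 = 28
Expected project duration μ = 28 days. Critical path: D → E → G.

Backward pass:
LF_G = 28; LS_G = 28−12 = 16
LF_F = LS_G = 16; LS_F = 16−2 = 14
LF_E = LS_G = 16; LS_E = 16−4 = 12
LF_D = LS_E = 12; LS_D = 12−12 = 0
LF_C = min(LS_E=12, LS_F=14, LS_G=16) = 12; LS_C = 12−9 = 3
LF_B = LS_G = 16; LS_B = 16−14 = 2
LF_A = LS_G = 16; LS_A = 16−12 = 4
Slack_B = LS_B − ES_B = 2 − 0 = 2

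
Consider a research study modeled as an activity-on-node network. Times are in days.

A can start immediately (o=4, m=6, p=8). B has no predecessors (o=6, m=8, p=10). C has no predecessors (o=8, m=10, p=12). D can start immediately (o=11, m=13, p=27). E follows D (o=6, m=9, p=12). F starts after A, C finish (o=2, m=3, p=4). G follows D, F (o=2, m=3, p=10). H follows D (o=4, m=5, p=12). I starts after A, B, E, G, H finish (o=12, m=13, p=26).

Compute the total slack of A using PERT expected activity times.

11 days

te_A = (4 + 4·6 + 8)/6 = 36/6 = 6
te_B = (6 + 4·8 + 10)/6 = 48/6 = 8
te_C = (8 + 4·10 + 12)/6 = 60/6 = 10
te_D = (11 + 4·13 + 27)/6 = 90/6 = 15
te_E = (6 + 4·9 + 12)/6 = 54/6 = 9
te_F = (2 + 4·3 + 4)/6 = 18/6 = 3
te_G = (2 + 4·3 + 10)/6 = 24/6 = 4
te_H = (4 + 4·5 + 12)/6 = 36/6 = 6
te_I = (12 + 4·13 + 26)/6 = 90/6 = 15

Forward pass:
ES_A = 0; EF_A = 6
ES_B = 0; EF_B = 8
ES_C = 0; EF_C = 10
ES_D = 0; EF_D = 15
ES_E = 15; EF_E = 15+9 = 24
ES_F = max(EF_A=6, EF_C=10) = 10; EF_F = 10+3 = 13
ES_G = max(EF_D=15, EF_F=13) = 15; EF_G = 15+4 = 19
ES_H = 15; EF_H = 15+6 = 21
ES_I = max(EF_A=6, EF_B=8, EF_E=24, EF_G=19, EF_H=21) = 24; EF_I = 24+15 = 39
Expected project duration μ = 39 days. Critical path: D → E → I.

Backward pass:
LF_I = 39; LS_I = 39−15 = 24
LF_H = LS_I = 24; LS_H = 24−6 = 18
LF_G = LS_I = 24; LS_G = 24−4 = 20
LF_F = LS_G = 20; LS_F = 20−3 = 17
LF_E = LS_I = 24; LS_E = 24−9 = 15
LF_D = min(LS_E=15, LS_G=20, LS_H=18) = 15; LS_D = 15−15 = 0
LF_C = LS_F = 17; LS_C = 17−10 = 7
LF_B = LS_I = 24; LS_B = 24−8 = 16
LF_A = min(LS_F=17, LS_I=24) = 17; LS_A = 17−6 = 11
Slack_A = LS_A − ES_A = 11 − 0 = 11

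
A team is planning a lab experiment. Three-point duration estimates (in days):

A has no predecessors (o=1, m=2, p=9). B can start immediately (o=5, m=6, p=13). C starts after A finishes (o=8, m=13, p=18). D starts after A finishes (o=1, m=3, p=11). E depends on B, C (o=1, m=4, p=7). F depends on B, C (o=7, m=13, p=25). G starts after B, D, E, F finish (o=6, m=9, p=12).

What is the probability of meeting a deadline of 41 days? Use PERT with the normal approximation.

te_A = (1 + 4·2 + 9)/6 = 18/6 = 3; σ²_A = ((9−1)/6)² = 1.778
te_B = (5 + 4·6 + 13)/6 = 42/6 = 7; σ²_B = ((13−5)/6)² = 1.778
te_C = (8 + 4·13 + 18)/6 = 78/6 = 13; σ²_C = ((18−8)/6)² = 2.778
te_D = (1 + 4·3 + 11)/6 = 24/6 = 4; σ²_D = ((11−1)/6)² = 2.778
te_E = (1 + 4·4 + 7)/6 = 24/6 = 4; σ²_E = ((7−1)/6)² = 1.000
te_F = (7 + 4·13 + 25)/6 = 84/6 = 14; σ²_F = ((25−7)/6)² = 9.000
te_G = (6 + 4·9 + 12)/6 = 54/6 = 9; σ²_G = ((12−6)/6)² = 1.000

Forward pass:
ES_A = 0; EF_A = 3
ES_B = 0; EF_B = 7
ES_C = 3; EF_C = 3+13 = 16
ES_D = 3; EF_D = 3+4 = 7
ES_E = max(EF_B=7, EF_C=16) = 16; EF_E = 16+4 = 20
ES_F = max(EF_B=7, EF_C=16) = 16; EF_F = 16+14 = 30
ES_G = max(EF_B=7, EF_D=7, EF_E=20, EF_F=30) = 30; EF_G = 30+9 = 39
Expected project duration μ = 39 days. Critical path: A → C → F → G.

Variance along critical path = 1.778 + 2.778 + 9.000 + 1.000 = 14.556; σ = √14.556 = 3.815 days.
Z = (41 − 39) / 3.815 = 0.524
P(T ≤ 41) = Φ(0.524) ≈ 0.700

0.700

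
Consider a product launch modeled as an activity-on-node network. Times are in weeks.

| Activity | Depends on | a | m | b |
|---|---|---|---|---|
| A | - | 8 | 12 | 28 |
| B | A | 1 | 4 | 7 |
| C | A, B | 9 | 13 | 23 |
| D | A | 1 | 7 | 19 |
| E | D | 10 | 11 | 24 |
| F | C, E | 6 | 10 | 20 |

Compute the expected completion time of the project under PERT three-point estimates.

46 weeks

te_A = (8 + 4·12 + 28)/6 = 84/6 = 14
te_B = (1 + 4·4 + 7)/6 = 24/6 = 4
te_C = (9 + 4·13 + 23)/6 = 84/6 = 14
te_D = (1 + 4·7 + 19)/6 = 48/6 = 8
te_E = (10 + 4·11 + 24)/6 = 78/6 = 13
te_F = (6 + 4·10 + 20)/6 = 66/6 = 11

Forward pass:
ES_A = 0; EF_A = 14
ES_B = 14; EF_B = 14+4 = 18
ES_C = max(EF_A=14, EF_B=18) = 18; EF_C = 18+14 = 32
ES_D = 14; EF_D = 14+8 = 22
ES_E = 22; EF_E = 22+13 = 35
ES_F = max(EF_C=32, EF_E=35) = 35; EF_F = 35+11 = 46
Expected project duration μ = 46 weeks. Critical path: A → D → E → F.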